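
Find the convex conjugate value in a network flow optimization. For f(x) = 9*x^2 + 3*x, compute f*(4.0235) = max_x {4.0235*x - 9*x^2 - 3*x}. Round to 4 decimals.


f*(y) = sup_x {y*x - a*x^2 - b*x} = sup_x {(y-b)*x - a*x^2}
FOC: (y - b) - 2a*x = 0 => x* = (y - b)/(2a)
x* = (4.0235 - 3)/(2*9) = 0.0569
f*(4.0235) = (y-b)^2/(4a) = (4.0235 - 3)^2/(4*9)
= 1.0476/36 = 0.0291


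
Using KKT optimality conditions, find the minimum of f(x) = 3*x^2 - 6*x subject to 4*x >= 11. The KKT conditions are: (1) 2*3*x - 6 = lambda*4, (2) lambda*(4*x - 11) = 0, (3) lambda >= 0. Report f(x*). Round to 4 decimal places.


Step 1: Try lambda = 0 (constraint inactive).
x_unc = 6/(2*3) = 1.0
Check: 4*1.0 = 4.0 < 11 -- violated!
Step 2: Constraint must be active: 4*x = 11
x* = 11/4 = 2.75
lambda = (2*3*2.75 - 6)/4 = 2.625
Step 3: Compute optimal value.
f(x*) = 3*2.75^2 - 6*2.75 = 6.1875


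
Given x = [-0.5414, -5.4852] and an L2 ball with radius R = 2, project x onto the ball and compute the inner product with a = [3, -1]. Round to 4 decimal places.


Step 1: Compute ||x|| (intermediates to 6 decimals).
||x|| = sqrt((-0.5414)^2 + (-5.4852)^2) = 5.511854
Step 2: Project.
Since ||x|| > R, scale = R/||x|| = 2/5.511854 = 0.362854, proj(x) = scale * x
proj(x) = [-0.196449, -1.990327]
Step 3: Dot product.
a^T * proj(x) = 3*(-0.196449) - 1*(-1.990327) = 1.401


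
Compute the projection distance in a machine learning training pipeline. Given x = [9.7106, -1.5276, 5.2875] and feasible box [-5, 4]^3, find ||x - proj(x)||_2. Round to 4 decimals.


Project each component onto [-5, 4].
clip(9.7106) = 4.0, clip(-1.5276) = -1.5276, clip(5.2875) = 4.0
Projection = [4.0, -1.5276, 4.0]
Squared diffs: [32.611, 0.0, 1.6577]
Distance = sqrt(34.2687) = 5.8539


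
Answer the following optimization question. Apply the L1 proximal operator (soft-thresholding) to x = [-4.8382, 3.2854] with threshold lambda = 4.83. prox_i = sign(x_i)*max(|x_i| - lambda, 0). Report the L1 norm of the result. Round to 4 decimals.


Soft-thresholding with lambda = 4.83:
prox(-4.8382) = sign(-4.8382)*max(|-4.8382| - 4.83, 0) = -0.0082
prox(3.2854) = sign(3.2854)*max(|3.2854| - 4.83, 0) = 0.0
prox(x) = [-0.0082, 0.0]
||prox(x)||_1 = 0.0082 + 0.0 = 0.0082


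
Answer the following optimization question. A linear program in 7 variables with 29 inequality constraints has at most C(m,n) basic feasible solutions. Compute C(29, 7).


Each vertex corresponds to some choice of n active constraints out of m, so the number of vertices is at most C(m, n) = m! / (n!(m-n)!).
m = 29, n = 7
Numerator: 29 * 28 * 27 * 26 * 25 * 24 * 23
Denominator: 7! = 5040
C(29, 7) = 1560780


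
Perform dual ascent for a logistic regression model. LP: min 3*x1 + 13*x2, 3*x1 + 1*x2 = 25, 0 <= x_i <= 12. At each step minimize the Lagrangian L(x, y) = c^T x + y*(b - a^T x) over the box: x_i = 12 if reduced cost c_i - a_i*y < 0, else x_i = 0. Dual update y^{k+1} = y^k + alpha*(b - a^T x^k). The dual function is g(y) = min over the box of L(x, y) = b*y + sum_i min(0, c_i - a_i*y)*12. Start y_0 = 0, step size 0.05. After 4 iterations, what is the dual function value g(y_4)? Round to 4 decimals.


Dual ascent for LP: min 3*x1 + 13*x2, 3*x1 + 1*x2 = 25, 0 <= x_i <= 12
Step 1: y^k = 0.0, reduced costs: (3.0, 13.0)
  x^k = (0.0, 0.0), subgradient = b - a^T x = 25.0
  y^{k+1} = 0.0 + 0.05*25.0 = 1.25
Step 2: y^k = 1.25, reduced costs: (-0.75, 11.75)
  x^k = (12.0, 0.0), subgradient = b - a^T x = -11.0
  y^{k+1} = 1.25 + 0.05*-11.0 = 0.7
Step 3: y^k = 0.7, reduced costs: (0.9, 12.3)
  x^k = (0.0, 0.0), subgradient = b - a^T x = 25.0
  y^{k+1} = 0.7 + 0.05*25.0 = 1.95
Step 4: y^k = 1.95, reduced costs: (-2.85, 11.05)
  x^k = (12.0, 0.0), subgradient = b - a^T x = -11.0
  y^{k+1} = 1.95 + 0.05*-11.0 = 1.4
Dual objective at y_4 = 1.4: reduced costs (-1.2, 11.6), box minimizer x = (12.0, 0.0)
g(y_4) = b*y + (c1 - a1*y)*x1 + (c2 - a2*y)*x2 = 25*1.4 + (-1.2)*12.0 + 11.6*0.0 = 35.0 - 14.4 + 0.0 = 20.6


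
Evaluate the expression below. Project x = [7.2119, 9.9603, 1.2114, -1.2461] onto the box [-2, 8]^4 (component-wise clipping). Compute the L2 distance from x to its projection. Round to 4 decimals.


Project each component onto [-2, 8].
clip(7.2119) = 7.2119, clip(9.9603) = 8.0, clip(1.2114) = 1.2114, clip(-1.2461) = -1.2461
Projection = [7.2119, 8.0, 1.2114, -1.2461]
Squared diffs: [0.0, 3.8428, 0.0, 0.0]
Distance = sqrt(3.8428) = 1.9603


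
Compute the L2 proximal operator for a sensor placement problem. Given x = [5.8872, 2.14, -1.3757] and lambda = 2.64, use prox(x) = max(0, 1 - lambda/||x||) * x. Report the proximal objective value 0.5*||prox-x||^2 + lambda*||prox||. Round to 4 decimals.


Step 1: Compute ||x||.
||x|| = 6.4134
Step 2: Compute scaling factor.
scale = max(0, 1 - 2.64/6.4134) = 0.5884
Step 3: prox(x) = [3.4638, 1.2591, -0.8094]
||prox(x)|| = 3.7734
Step 4: Proximal objective.
0.5*||prox-x||^2 = 3.4848
lambda*||prox|| = 9.9618
Total = 13.4465


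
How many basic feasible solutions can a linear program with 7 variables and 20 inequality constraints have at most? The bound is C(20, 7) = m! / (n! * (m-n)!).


Each vertex corresponds to some choice of n active constraints out of m, so the number of vertices is at most C(m, n) = m! / (n!(m-n)!).
m = 20, n = 7
Numerator: 20 * 19 * 18 * 17 * 16 * 15 * 14
Denominator: 7! = 5040
C(20, 7) = 77520


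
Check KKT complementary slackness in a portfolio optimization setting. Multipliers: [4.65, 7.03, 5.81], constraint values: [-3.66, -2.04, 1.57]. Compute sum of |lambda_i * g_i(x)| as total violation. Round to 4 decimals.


KKT complementary slackness check:
lambda_1 * g_1 = 4.65 * -3.66 = -17.019
lambda_2 * g_2 = 7.03 * -2.04 = -14.3412
lambda_3 * g_3 = 5.81 * 1.57 = 9.1217
Total violation = 17.019 + 14.3412 + 9.1217 = 40.4819


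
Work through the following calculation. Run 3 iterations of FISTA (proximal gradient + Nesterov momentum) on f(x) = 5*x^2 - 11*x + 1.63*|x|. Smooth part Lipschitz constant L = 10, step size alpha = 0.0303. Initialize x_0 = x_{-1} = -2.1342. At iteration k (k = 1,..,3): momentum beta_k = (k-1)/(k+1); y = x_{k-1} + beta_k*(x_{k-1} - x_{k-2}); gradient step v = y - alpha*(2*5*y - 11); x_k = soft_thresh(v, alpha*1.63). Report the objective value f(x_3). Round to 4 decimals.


FISTA on f(x) = 5*x^2 - 11*x + 1.63*|x|
L = 10, alpha = 0.0303
Iteration 1: beta = 0.0, y = -2.1342 + 0.0*(-2.1342 + 2.1342) = -2.1342
  grad(y) = -32.342, v = y - alpha*grad = -1.1542
  prox(v) = soft_thresh(-1.1542, 0.0494) = -1.1048
Iteration 2: beta = 0.3333, y = -1.1048 + 0.3333*(-1.1048 + 2.1342) = -0.7617
  grad(y) = -18.6173, v = y - alpha*grad = -0.1976
  prox(v) = soft_thresh(-0.1976, 0.0494) = -0.1482
Iteration 3: beta = 0.5, y = -0.1482 + 0.5*(-0.1482 + 1.1048) = 0.3301
  grad(y) = -7.6993, v = y - alpha*grad = 0.5634
  prox(v) = soft_thresh(0.5634, 0.0494) = 0.514
f(x_3) = 5*0.514^2 - 11*0.514 + 1.63*|0.514| = -3.4951


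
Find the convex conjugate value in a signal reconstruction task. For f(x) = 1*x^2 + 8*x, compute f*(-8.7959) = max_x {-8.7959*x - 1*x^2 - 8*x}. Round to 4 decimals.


f*(y) = sup_x {y*x - a*x^2 - b*x} = sup_x {(y-b)*x - a*x^2}
FOC: (y - b) - 2a*x = 0 => x* = (y - b)/(2a)
x* = (-8.7959 - 8)/(2*1) = -8.398
f*(-8.7959) = (y-b)^2/(4a) = (-8.7959 - 8)^2/(4*1)
= 282.1023/4 = 70.5256


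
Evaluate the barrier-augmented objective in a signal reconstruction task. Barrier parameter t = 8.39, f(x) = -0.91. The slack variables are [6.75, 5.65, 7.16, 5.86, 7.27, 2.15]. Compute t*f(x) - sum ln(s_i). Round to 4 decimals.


Step 1: Compute log-barrier.
ln values: [1.9095, 1.7317, 1.9685, 1.7681, 1.9838, 0.7655]
phi = -(1.9095 + 1.7317 + 1.9685 + 1.7681 + 1.9838 + 0.7655) = -10.1271
Step 2: Compute augmented objective.
t*f(x) = 8.39*-0.91 = -7.6349
Total = -7.6349 - 10.1271 = -17.762


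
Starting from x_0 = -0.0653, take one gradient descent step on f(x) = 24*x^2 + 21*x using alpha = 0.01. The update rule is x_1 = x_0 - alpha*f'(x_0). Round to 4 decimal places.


We compute the gradient at x_0 and apply the update.
f'(x) = 48*x + 21
f'(-0.0653) = 48*-0.0653 + 21 = 17.8656
x_1 = -0.0653 - 0.01*17.8656 = -0.244


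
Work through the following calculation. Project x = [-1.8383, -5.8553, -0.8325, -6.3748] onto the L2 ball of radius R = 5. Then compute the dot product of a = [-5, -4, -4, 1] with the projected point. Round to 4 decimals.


Step 1: Compute ||x|| (intermediates to 6 decimals).
||x|| = sqrt((-1.8383)^2 + (-5.8553)^2 + (-0.8325)^2 + (-6.3748)^2) = 8.887914
Step 2: Project.
Since ||x|| > R, scale = R/||x|| = 5/8.887914 = 0.562562, proj(x) = scale * x
proj(x) = [-1.034158, -3.293969, -0.468333, -3.58622]
Step 3: Dot product.
a^T * proj(x) = -5*(-1.034158) - 4*(-3.293969) - 4*(-0.468333) + 1*(-3.58622) = 16.6338


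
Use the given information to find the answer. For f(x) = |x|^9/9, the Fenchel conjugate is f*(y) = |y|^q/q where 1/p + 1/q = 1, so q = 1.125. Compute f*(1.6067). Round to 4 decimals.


The conjugate exponent q satisfies 1/p + 1/q = 1.
p = 9, so q = 9/(9 - 1) = 1.125
|y|^q = 1.6067^1.125 = 1.7048
f*(1.6067) = 1.7048 / 1.125 = 1.5154


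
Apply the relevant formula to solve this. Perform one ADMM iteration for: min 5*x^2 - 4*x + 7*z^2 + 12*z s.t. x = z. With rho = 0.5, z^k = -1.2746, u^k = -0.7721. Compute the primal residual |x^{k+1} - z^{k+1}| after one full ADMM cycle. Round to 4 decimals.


ADMM iteration with rho = 0.5, z^k = -1.2746, u^k = -0.7721
Step 1: x-update.
Minimize 5*x^2 - 4*x + (0.5/2)*(x + 1.2746 - 0.7721)^2
FOC: (2*5 + 0.5)*x = 4 + 0.5*(-1.2746 + 0.7721)
x^{k+1} = 0.357
Step 2: z-update.
Minimize 7*z^2 + 12*z + (0.5/2)*(0.357 - z - 0.7721)^2
FOC: (2*7 + 0.5)*z = -12 + 0.5*(0.357 - 0.7721)
z^{k+1} = -0.8419
Step 3: u-update.
u^{k+1} = -0.7721 + 0.357 + 0.8419 = 0.4268
Step 4: Primal residual = |0.357 + 0.8419| = 1.1989


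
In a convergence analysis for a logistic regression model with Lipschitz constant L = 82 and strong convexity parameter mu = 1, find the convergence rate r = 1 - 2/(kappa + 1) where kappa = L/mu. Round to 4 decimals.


Step 1: Compute the condition number.
kappa = L/mu = 82/1 = 82.0
Step 2: Compute the convergence rate.
r = 1 - 2/(kappa + 1) = 1 - 2*mu/(L + mu) = (L - mu)/(L + mu) = 81/83 = 0.9759


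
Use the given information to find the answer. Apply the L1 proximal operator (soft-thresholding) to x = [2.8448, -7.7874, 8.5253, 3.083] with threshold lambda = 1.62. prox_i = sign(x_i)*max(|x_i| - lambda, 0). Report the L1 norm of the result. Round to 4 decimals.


Soft-thresholding with lambda = 1.62:
prox(2.8448) = sign(2.8448)*max(|2.8448| - 1.62, 0) = 1.2248
prox(-7.7874) = sign(-7.7874)*max(|-7.7874| - 1.62, 0) = -6.1674
prox(8.5253) = sign(8.5253)*max(|8.5253| - 1.62, 0) = 6.9053
prox(3.083) = sign(3.083)*max(|3.083| - 1.62, 0) = 1.463
prox(x) = [1.2248, -6.1674, 6.9053, 1.463]
||prox(x)||_1 = 1.2248 + 6.1674 + 6.9053 + 1.463 = 15.7605


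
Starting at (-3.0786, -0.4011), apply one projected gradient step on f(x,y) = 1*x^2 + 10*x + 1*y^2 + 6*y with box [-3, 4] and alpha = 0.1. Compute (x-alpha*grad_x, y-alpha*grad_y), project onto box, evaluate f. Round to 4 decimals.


Step 1: Compute gradient at (-3.0786, -0.4011).
grad_x = 2*1*-3.0786 + 10 = 3.8428
grad_y = 2*1*-0.4011 + 6 = 5.1978
Step 2: Gradient step.
x_raw = -3.0786 - 0.1*3.8428 = -3.4629
y_raw = -0.4011 - 0.1*5.1978 = -0.9209
Step 3: Project onto [-3, 4].
x_proj = clip(-3.4629) = -3.0
y_proj = clip(-0.9209) = -0.9209
Step 4: Evaluate f.
f(-3.0, -0.9209) = -25.6773


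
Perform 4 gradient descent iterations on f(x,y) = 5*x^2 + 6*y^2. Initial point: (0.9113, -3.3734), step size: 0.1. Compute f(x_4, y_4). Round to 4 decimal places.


Gradient descent on f(x,y) = 5*x^2 + 6*y^2.
Starting point: (0.9113, -3.3734), alpha = 0.1
Step 1: grad_x = 2*5*0.9113 = 9.113, grad_y = 2*6*-3.3734 = -40.4808
  x_1 = 0.9113 - 0.1*9.113 = 0.0
  y_1 = -3.3734 - 0.1*-40.4808 = 0.6747
Step 2: grad_x = 2*5*0.0 = 0.0, grad_y = 2*6*0.6747 = 8.0962
  x_2 = 0.0 - 0.1*0.0 = 0.0
  y_2 = 0.6747 - 0.1*8.0962 = -0.1349
Step 3: grad_x = 2*5*0.0 = 0.0, grad_y = 2*6*-0.1349 = -1.6192
  x_3 = 0.0 - 0.1*0.0 = 0.0
  y_3 = -0.1349 - 0.1*-1.6192 = 0.027
Step 4: grad_x = 2*5*0.0 = 0.0, grad_y = 2*6*0.027 = 0.3238
  x_4 = 0.0 - 0.1*0.0 = 0.0
  y_4 = 0.027 - 0.1*0.3238 = -0.0054
f(0.0, -0.0054) = 5*0.0^2 + 6*(-0.0054)^2 = 0.0002


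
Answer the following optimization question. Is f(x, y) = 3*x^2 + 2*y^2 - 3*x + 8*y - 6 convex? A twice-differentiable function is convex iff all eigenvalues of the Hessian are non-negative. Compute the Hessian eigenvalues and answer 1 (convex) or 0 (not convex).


The Hessian of f(x,y) = 3*x^2 + 2*y^2 - 3*x + 8*y - 6 is:
H = [[6, 0], [0, 4]]
Trace = 6 + 4 = 10
Determinant = 6*4 - (0)^2 = 24
Discriminant = (10)^2 - 4*24 = 4.0
Eigenvalues: lambda_1 = 4.0, lambda_2 = 6.0
The function is convex.

1


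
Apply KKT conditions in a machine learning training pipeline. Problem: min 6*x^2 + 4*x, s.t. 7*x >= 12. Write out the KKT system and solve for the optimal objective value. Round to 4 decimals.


Step 1: Try lambda = 0 (constraint inactive).
x_unc = -4/(2*6) = -0.3333
Check: 7*-0.3333 = -2.3331 < 12 -- violated!
Step 2: Constraint must be active: 7*x = 12
x* = 12/7 = 1.7143 (rounded; the exact value 12/7 is used below)
lambda = (2*6*(12/7) + 4)/7 = 3.5102
Step 3: Compute optimal value.
f(x*) = 6*(12/7)^2 + 4*(12/7) = 24.4898


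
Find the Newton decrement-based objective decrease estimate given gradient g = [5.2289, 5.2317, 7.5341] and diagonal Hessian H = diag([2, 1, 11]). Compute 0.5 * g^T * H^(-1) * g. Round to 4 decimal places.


Step 1: H is diagonal, so H^(-1) * g = [2.6145, 5.2317, 0.6849].
Step 2: g^T H^(-1) g = sum_i g_i^2 / H_ii
  = (5.2289)^2/2 + (5.2317)^2/1 + (7.5341)^2/11
  = 13.6707 + 27.3707 + 5.1602 = 46.2016
Step 3: Objective decrease = 0.5 * g^T H^(-1) g = 23.1008


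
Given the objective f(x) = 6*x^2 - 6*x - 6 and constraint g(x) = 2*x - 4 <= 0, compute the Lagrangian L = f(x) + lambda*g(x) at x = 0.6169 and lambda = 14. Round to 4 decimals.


Step 1: Evaluate f(x).
f(0.6169) = 6*0.6169^2 - 6*0.6169 - 6 = -7.418
Step 2: Evaluate g(x).
g(0.6169) = 2*0.6169 - 4 = -2.7662
Step 3: Compute Lagrangian.
L = -7.418 + 14*-2.7662 = -46.1448


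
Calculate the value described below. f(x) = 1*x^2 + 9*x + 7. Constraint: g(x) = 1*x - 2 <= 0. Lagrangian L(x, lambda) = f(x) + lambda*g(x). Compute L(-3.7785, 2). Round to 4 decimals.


Step 1: Evaluate f(x).
f(-3.7785) = 1*(-3.7785)^2 + 9*(-3.7785) + 7 = -12.7294
Step 2: Evaluate g(x).
g(-3.7785) = 1*-3.7785 - 2 = -5.7785
Step 3: Compute Lagrangian.
L = -12.7294 + 2*-5.7785 = -24.2864


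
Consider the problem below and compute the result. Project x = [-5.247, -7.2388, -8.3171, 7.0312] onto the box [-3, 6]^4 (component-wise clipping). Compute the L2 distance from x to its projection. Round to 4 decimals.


Project each component onto [-3, 6].
clip(-5.247) = -3.0, clip(-7.2388) = -3.0, clip(-8.3171) = -3.0, clip(7.0312) = 6.0
Projection = [-3.0, -3.0, -3.0, 6.0]
Squared diffs: [5.049, 17.9674, 28.2716, 1.0634]
Distance = sqrt(52.3514) = 7.2354


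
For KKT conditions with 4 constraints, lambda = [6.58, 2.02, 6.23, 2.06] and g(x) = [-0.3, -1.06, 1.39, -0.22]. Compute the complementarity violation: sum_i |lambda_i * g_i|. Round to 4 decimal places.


KKT complementary slackness check:
lambda_1 * g_1 = 6.58 * -0.3 = -1.974
lambda_2 * g_2 = 2.02 * -1.06 = -2.1412
lambda_3 * g_3 = 6.23 * 1.39 = 8.6597
lambda_4 * g_4 = 2.06 * -0.22 = -0.4532
Total violation = 1.974 + 2.1412 + 8.6597 + 0.4532 = 13.2281


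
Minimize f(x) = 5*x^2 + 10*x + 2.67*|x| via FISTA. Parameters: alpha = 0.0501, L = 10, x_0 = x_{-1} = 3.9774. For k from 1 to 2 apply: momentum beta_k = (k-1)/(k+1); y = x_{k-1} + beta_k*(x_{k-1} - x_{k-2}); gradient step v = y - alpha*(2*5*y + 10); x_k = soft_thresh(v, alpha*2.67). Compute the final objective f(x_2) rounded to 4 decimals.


FISTA on f(x) = 5*x^2 + 10*x + 2.67*|x|
L = 10, alpha = 0.0501
Iteration 1: beta = 0.0, y = 3.9774 + 0.0*(3.9774 - 3.9774) = 3.9774
  grad(y) = 49.774, v = y - alpha*grad = 1.4837
  prox(v) = soft_thresh(1.4837, 0.1338) = 1.35
Iteration 2: beta = 0.3333, y = 1.35 + 0.3333*(1.35 - 3.9774) = 0.4741
  grad(y) = 14.7414, v = y - alpha*grad = -0.2644
  prox(v) = soft_thresh(-0.2644, 0.1338) = -0.1306
f(x_2) = 5*(-0.1306)^2 + 10*(-0.1306) + 2.67*|-0.1306| = -0.8722


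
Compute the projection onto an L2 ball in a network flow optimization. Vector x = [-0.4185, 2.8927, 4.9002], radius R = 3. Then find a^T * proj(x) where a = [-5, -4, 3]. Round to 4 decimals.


Step 1: Compute ||x|| (intermediates to 6 decimals).
||x|| = sqrt((-0.4185)^2 + 2.8927^2 + 4.9002^2) = 5.705683
Step 2: Project.
Since ||x|| > R, scale = R/||x|| = 3/5.705683 = 0.525792, proj(x) = scale * x
proj(x) = [-0.220044, 1.520959, 2.576486]
Step 3: Dot product.
a^T * proj(x) = -5*(-0.220044) - 4*1.520959 + 3*2.576486 = 2.7458


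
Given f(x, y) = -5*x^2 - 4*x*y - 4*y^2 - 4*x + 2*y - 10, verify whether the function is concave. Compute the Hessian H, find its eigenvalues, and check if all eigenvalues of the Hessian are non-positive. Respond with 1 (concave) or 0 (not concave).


The Hessian of f(x,y) = -5*x^2 - 4*x*y - 4*y^2 - 4*x + 2*y - 10 is:
H = [[-10, -4], [-4, -8]]
Trace = -10 - 8 = -18
Determinant = -10*-8 - (-4)^2 = 64
Discriminant = (-18)^2 - 4*64 = 68.0
Eigenvalues: lambda_1 = -13.1231, lambda_2 = -4.8769
The function is concave.

1


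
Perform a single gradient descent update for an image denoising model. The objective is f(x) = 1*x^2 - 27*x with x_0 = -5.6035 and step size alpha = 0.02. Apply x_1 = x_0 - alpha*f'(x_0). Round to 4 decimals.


We compute the gradient at x_0 and apply the update.
f'(x) = 2*x - 27
f'(-5.6035) = 2*-5.6035 - 27 = -38.207
x_1 = -5.6035 - 0.02*-38.207 = -4.8394


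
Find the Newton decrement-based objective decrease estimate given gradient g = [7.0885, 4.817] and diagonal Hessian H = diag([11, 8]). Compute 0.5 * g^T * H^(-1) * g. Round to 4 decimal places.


Step 1: H is diagonal, so H^(-1) * g = [0.6444, 0.6021].
Step 2: g^T H^(-1) g = sum_i g_i^2 / H_ii
  = (7.0885)^2/11 + (4.817)^2/8
  = 4.5679 + 2.9004 = 7.4683
Step 3: Objective decrease = 0.5 * g^T H^(-1) g = 3.7342


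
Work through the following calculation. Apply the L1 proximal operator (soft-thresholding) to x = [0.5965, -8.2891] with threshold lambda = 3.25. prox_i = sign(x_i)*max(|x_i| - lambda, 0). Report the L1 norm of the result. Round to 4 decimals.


Soft-thresholding with lambda = 3.25:
prox(0.5965) = sign(0.5965)*max(|0.5965| - 3.25, 0) = 0.0
prox(-8.2891) = sign(-8.2891)*max(|-8.2891| - 3.25, 0) = -5.0391
prox(x) = [0.0, -5.0391]
||prox(x)||_1 = 0.0 + 5.0391 = 5.0391


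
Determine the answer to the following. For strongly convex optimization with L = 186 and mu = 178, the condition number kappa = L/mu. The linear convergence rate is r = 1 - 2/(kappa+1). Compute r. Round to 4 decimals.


Step 1: Compute the condition number.
kappa = L/mu = 186/178 = 1.0449
Step 2: Compute the convergence rate.
r = 1 - 2/(kappa + 1) = 1 - 2*mu/(L + mu) = (L - mu)/(L + mu) = 8/364 = 0.022


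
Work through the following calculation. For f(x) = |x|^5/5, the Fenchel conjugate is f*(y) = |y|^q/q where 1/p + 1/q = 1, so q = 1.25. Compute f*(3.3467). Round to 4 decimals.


The conjugate exponent q satisfies 1/p + 1/q = 1.
p = 5, so q = 5/(5 - 1) = 1.25
|y|^q = 3.3467^1.25 = 4.5266
f*(3.3467) = 4.5266 / 1.25 = 3.6213


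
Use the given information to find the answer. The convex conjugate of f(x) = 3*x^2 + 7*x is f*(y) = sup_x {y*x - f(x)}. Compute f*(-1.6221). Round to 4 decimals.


f*(y) = sup_x {y*x - a*x^2 - b*x} = sup_x {(y-b)*x - a*x^2}
FOC: (y - b) - 2a*x = 0 => x* = (y - b)/(2a)
x* = (-1.6221 - 7)/(2*3) = -1.437
f*(-1.6221) = (y-b)^2/(4a) = (-1.6221 - 7)^2/(4*3)
= 74.3406/12 = 6.1951


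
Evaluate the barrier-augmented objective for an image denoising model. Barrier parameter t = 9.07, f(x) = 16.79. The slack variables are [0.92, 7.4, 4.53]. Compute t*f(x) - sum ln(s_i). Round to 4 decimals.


Step 1: Compute log-barrier.
ln values: [-0.0834, 2.0015, 1.5107]
phi = -(-0.0834 + 2.0015 + 1.5107) = -3.4288
Step 2: Compute augmented objective.
t*f(x) = 9.07*16.79 = 152.2853
Total = 152.2853 - 3.4288 = 148.8565


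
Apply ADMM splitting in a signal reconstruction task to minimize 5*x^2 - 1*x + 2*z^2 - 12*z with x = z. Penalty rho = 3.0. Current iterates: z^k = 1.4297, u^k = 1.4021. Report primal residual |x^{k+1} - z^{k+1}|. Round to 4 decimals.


ADMM iteration with rho = 3.0, z^k = 1.4297, u^k = 1.4021
Step 1: x-update.
Minimize 5*x^2 - 1*x + (3.0/2)*(x - 1.4297 + 1.4021)^2
FOC: (2*5 + 3.0)*x = 1 + 3.0*(1.4297 - 1.4021)
x^{k+1} = 0.0833
Step 2: z-update.
Minimize 2*z^2 - 12*z + (3.0/2)*(0.0833 - z + 1.4021)^2
FOC: (2*2 + 3.0)*z = 12 + 3.0*(0.0833 + 1.4021)
z^{k+1} = 2.3509
Step 3: u-update.
u^{k+1} = 1.4021 + 0.0833 - 2.3509 = -0.8655
Step 4: Primal residual = |0.0833 - 2.3509| = 2.2676


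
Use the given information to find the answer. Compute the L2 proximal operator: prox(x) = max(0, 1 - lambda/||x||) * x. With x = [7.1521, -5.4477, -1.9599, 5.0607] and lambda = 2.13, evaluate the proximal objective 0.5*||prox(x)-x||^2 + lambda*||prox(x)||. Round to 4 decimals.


Step 1: Compute ||x||.
||x|| = 10.5015
Step 2: Compute scaling factor.
scale = max(0, 1 - 2.13/10.5015) = 0.7972
Step 3: prox(x) = [5.7015, -4.3428, -1.5624, 4.0342]
||prox(x)|| = 8.3715
Step 4: Proximal objective.
0.5*||prox-x||^2 = 2.2685
lambda*||prox|| = 17.8313
Total = 20.0998


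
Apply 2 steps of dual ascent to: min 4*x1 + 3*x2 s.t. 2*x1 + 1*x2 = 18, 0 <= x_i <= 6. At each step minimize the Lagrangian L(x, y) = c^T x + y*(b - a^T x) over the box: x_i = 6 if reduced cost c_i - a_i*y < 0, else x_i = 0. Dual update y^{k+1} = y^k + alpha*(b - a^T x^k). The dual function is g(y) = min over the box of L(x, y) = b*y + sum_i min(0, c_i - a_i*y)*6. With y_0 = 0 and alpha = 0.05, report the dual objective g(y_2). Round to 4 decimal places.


Dual ascent for LP: min 4*x1 + 3*x2, 2*x1 + 1*x2 = 18, 0 <= x_i <= 6
Step 1: y^k = 0.0, reduced costs: (4.0, 3.0)
  x^k = (0.0, 0.0), subgradient = b - a^T x = 18.0
  y^{k+1} = 0.0 + 0.05*18.0 = 0.9
Step 2: y^k = 0.9, reduced costs: (2.2, 2.1)
  x^k = (0.0, 0.0), subgradient = b - a^T x = 18.0
  y^{k+1} = 0.9 + 0.05*18.0 = 1.8
Dual objective at y_2 = 1.8: reduced costs (0.4, 1.2), box minimizer x = (0.0, 0.0)
g(y_2) = b*y + (c1 - a1*y)*x1 + (c2 - a2*y)*x2 = 18*1.8 + 0.4*0.0 + 1.2*0.0 = 32.4 + 0.0 + 0.0 = 32.4


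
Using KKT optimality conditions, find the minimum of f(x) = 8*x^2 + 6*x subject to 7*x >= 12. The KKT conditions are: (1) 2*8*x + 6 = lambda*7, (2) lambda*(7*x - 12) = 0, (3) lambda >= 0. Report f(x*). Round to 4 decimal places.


Step 1: Try lambda = 0 (constraint inactive).
x_unc = -6/(2*8) = -0.375
Check: 7*-0.375 = -2.625 < 12 -- violated!
Step 2: Constraint must be active: 7*x = 12
x* = 12/7 = 1.7143 (rounded; the exact value 12/7 is used below)
lambda = (2*8*(12/7) + 6)/7 = 4.7755
Step 3: Compute optimal value.
f(x*) = 8*(12/7)^2 + 6*(12/7) = 33.7959


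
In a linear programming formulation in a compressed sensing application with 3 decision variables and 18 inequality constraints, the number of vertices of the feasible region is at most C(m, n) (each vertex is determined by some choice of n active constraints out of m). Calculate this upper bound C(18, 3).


Each vertex corresponds to some choice of n active constraints out of m, so the number of vertices is at most C(m, n) = m! / (n!(m-n)!).
m = 18, n = 3
Numerator: 18 * 17 * 16
Denominator: 3! = 6
C(18, 3) = 816


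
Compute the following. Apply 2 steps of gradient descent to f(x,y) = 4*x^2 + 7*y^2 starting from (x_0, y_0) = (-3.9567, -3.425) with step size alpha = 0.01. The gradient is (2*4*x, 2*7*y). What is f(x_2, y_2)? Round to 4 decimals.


Gradient descent on f(x,y) = 4*x^2 + 7*y^2.
Starting point: (-3.9567, -3.425), alpha = 0.01
Step 1: grad_x = 2*4*-3.9567 = -31.6536, grad_y = 2*7*-3.425 = -47.95
  x_1 = -3.9567 - 0.01*-31.6536 = -3.6402
  y_1 = -3.425 - 0.01*-47.95 = -2.9455
Step 2: grad_x = 2*4*-3.6402 = -29.1213, grad_y = 2*7*-2.9455 = -41.237
  x_2 = -3.6402 - 0.01*-29.1213 = -3.349
  y_2 = -2.9455 - 0.01*-41.237 = -2.5331
f(-3.349, -2.5331) = 4*(-3.349)^2 + 7*(-2.5331)^2 = 89.7791


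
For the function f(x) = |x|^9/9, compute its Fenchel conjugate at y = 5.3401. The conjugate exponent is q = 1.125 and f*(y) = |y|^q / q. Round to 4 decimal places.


The conjugate exponent q satisfies 1/p + 1/q = 1.
p = 9, so q = 9/(9 - 1) = 1.125
|y|^q = 5.3401^1.125 = 6.584
f*(5.3401) = 6.584 / 1.125 = 5.8525


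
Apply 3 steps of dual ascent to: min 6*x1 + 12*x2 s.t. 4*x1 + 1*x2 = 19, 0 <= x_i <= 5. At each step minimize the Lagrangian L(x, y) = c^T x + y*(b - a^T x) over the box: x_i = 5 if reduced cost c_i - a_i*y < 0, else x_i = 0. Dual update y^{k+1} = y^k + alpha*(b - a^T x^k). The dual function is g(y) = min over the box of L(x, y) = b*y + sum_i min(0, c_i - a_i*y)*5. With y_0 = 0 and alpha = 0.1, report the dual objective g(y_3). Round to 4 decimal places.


Dual ascent for LP: min 6*x1 + 12*x2, 4*x1 + 1*x2 = 19, 0 <= x_i <= 5
Step 1: y^k = 0.0, reduced costs: (6.0, 12.0)
  x^k = (0.0, 0.0), subgradient = b - a^T x = 19.0
  y^{k+1} = 0.0 + 0.1*19.0 = 1.9
Step 2: y^k = 1.9, reduced costs: (-1.6, 10.1)
  x^k = (5.0, 0.0), subgradient = b - a^T x = -1.0
  y^{k+1} = 1.9 + 0.1*-1.0 = 1.8
Step 3: y^k = 1.8, reduced costs: (-1.2, 10.2)
  x^k = (5.0, 0.0), subgradient = b - a^T x = -1.0
  y^{k+1} = 1.8 + 0.1*-1.0 = 1.7
Dual objective at y_3 = 1.7: reduced costs (-0.8, 10.3), box minimizer x = (5.0, 0.0)
g(y_3) = b*y + (c1 - a1*y)*x1 + (c2 - a2*y)*x2 = 19*1.7 + (-0.8)*5.0 + 10.3*0.0 = 32.3 - 4.0 + 0.0 = 28.3


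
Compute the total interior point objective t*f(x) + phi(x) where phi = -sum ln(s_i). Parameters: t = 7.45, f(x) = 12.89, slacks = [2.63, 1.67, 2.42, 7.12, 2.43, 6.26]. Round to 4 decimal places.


Step 1: Compute log-barrier.
ln values: [0.967, 0.5128, 0.8838, 1.9629, 0.8879, 1.8342]
phi = -(0.967 + 0.5128 + 0.8838 + 1.9629 + 0.8879 + 1.8342) = -7.0486
Step 2: Compute augmented objective.
t*f(x) = 7.45*12.89 = 96.0305
Total = 96.0305 - 7.0486 = 88.9819


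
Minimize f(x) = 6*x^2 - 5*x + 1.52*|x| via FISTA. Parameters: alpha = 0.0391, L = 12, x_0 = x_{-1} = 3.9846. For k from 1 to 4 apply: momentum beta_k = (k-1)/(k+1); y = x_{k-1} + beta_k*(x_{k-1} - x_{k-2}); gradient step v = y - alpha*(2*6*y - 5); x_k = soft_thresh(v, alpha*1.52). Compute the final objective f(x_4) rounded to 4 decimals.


FISTA on f(x) = 6*x^2 - 5*x + 1.52*|x|
L = 12, alpha = 0.0391
Iteration 1: beta = 0.0, y = 3.9846 + 0.0*(3.9846 - 3.9846) = 3.9846
  grad(y) = 42.8152, v = y - alpha*grad = 2.3105
  prox(v) = soft_thresh(2.3105, 0.0594) = 2.2511
Iteration 2: beta = 0.3333, y = 2.2511 + 0.3333*(2.2511 - 3.9846) = 1.6733
  grad(y) = 15.0791, v = y - alpha*grad = 1.0837
  prox(v) = soft_thresh(1.0837, 0.0594) = 1.0242
Iteration 3: beta = 0.5, y = 1.0242 + 0.5*(1.0242 - 2.2511) = 0.4108
  grad(y) = -0.0704, v = y - alpha*grad = 0.4136
  prox(v) = soft_thresh(0.4136, 0.0594) = 0.3541
Iteration 4: beta = 0.6, y = 0.3541 + 0.6*(0.3541 - 1.0242) = -0.0479
  grad(y) = -5.5753, v = y - alpha*grad = 0.1701
  prox(v) = soft_thresh(0.1701, 0.0594) = 0.1106
f(x_4) = 6*0.1106^2 - 5*0.1106 + 1.52*|0.1106| = -0.3115


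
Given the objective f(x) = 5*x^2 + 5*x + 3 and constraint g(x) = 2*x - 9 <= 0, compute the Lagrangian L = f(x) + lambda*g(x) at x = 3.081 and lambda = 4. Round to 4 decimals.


Step 1: Evaluate f(x).
f(3.081) = 5*3.081^2 + 5*3.081 + 3 = 65.8678
Step 2: Evaluate g(x).
g(3.081) = 2*3.081 - 9 = -2.838
Step 3: Compute Lagrangian.
L = 65.8678 + 4*-2.838 = 54.5158


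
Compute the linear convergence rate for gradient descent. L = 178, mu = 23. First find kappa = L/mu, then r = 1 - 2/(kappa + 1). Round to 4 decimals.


Step 1: Compute the condition number.
kappa = L/mu = 178/23 = 7.7391
Step 2: Compute the convergence rate.
r = 1 - 2/(kappa + 1) = 1 - 2*mu/(L + mu) = (L - mu)/(L + mu) = 155/201 = 0.7711


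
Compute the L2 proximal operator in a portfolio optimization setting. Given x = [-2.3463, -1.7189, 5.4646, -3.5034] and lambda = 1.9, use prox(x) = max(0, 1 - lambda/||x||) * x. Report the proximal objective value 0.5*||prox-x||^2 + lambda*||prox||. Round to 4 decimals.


Step 1: Compute ||x||.
||x|| = 7.113
Step 2: Compute scaling factor.
scale = max(0, 1 - 1.9/7.113) = 0.7329
Step 3: prox(x) = [-1.7196, -1.2598, 4.0049, -2.5676]
||prox(x)|| = 5.213
Step 4: Proximal objective.
0.5*||prox-x||^2 = 1.805
lambda*||prox|| = 9.9047
Total = 11.7098


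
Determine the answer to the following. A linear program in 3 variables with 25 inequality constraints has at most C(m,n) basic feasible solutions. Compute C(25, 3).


Each vertex corresponds to some choice of n active constraints out of m, so the number of vertices is at most C(m, n) = m! / (n!(m-n)!).
m = 25, n = 3
Numerator: 25 * 24 * 23
Denominator: 3! = 6
C(25, 3) = 2300


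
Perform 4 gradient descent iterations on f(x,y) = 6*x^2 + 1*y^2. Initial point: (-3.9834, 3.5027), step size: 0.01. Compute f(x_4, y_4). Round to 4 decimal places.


Gradient descent on f(x,y) = 6*x^2 + 1*y^2.
Starting point: (-3.9834, 3.5027), alpha = 0.01
Step 1: grad_x = 2*6*-3.9834 = -47.8008, grad_y = 2*1*3.5027 = 7.0054
  x_1 = -3.9834 - 0.01*-47.8008 = -3.5054
  y_1 = 3.5027 - 0.01*7.0054 = 3.4326
Step 2: grad_x = 2*6*-3.5054 = -42.0647, grad_y = 2*1*3.4326 = 6.8653
  x_2 = -3.5054 - 0.01*-42.0647 = -3.0847
  y_2 = 3.4326 - 0.01*6.8653 = 3.364
Step 3: grad_x = 2*6*-3.0847 = -37.0169, grad_y = 2*1*3.364 = 6.728
  x_3 = -3.0847 - 0.01*-37.0169 = -2.7146
  y_3 = 3.364 - 0.01*6.728 = 3.2967
Step 4: grad_x = 2*6*-2.7146 = -32.5749, grad_y = 2*1*3.2967 = 6.5934
  x_4 = -2.7146 - 0.01*-32.5749 = -2.3888
  y_4 = 3.2967 - 0.01*6.5934 = 3.2308
f(-2.3888, 3.2308) = 6*(-2.3888)^2 + 1*3.2308^2 = 44.6769


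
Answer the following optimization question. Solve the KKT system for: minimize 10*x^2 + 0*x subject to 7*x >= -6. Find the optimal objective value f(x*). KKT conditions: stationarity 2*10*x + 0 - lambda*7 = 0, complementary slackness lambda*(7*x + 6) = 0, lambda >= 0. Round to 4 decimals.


Step 1: Try lambda = 0 (constraint inactive).
Stationarity: 2*10*x + 0 = 0
x* = 0/(2*10) = 0.0
Check constraint: 7*0.0 = 0.0 >= -6 -- satisfied.
Step 2: Compute optimal value.
f(x*) = 10*0.0^2 + 0*0.0 = 0.0


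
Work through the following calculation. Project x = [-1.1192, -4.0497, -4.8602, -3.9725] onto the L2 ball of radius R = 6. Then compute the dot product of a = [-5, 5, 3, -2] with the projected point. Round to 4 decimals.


Step 1: Compute ||x|| (intermediates to 6 decimals).
||x|| = sqrt((-1.1192)^2 + (-4.0497)^2 + (-4.8602)^2 + (-3.9725)^2) = 7.553475
Step 2: Project.
Since ||x|| > R, scale = R/||x|| = 6/7.553475 = 0.794336, proj(x) = scale * x
proj(x) = [-0.889021, -3.216822, -3.860632, -3.1555]
Step 3: Dot product.
a^T * proj(x) = -5*(-0.889021) + 5*(-3.216822) + 3*(-3.860632) - 2*(-3.1555) = -16.9099


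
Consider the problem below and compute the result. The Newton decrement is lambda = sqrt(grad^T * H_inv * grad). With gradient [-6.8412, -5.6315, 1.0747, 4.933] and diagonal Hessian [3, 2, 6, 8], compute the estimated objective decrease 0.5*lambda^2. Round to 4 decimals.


Step 1: H is diagonal, so H^(-1) * g = [-2.2804, -2.8158, 0.1791, 0.6166].
Step 2: g^T H^(-1) g = sum_i g_i^2 / H_ii
  = (-6.8412)^2/3 + (-5.6315)^2/2 + (1.0747)^2/6 + (4.933)^2/8
  = 15.6007 + 15.8569 + 0.1925 + 3.0418 = 34.6919
Step 3: Objective decrease = 0.5 * g^T H^(-1) g = 17.3459


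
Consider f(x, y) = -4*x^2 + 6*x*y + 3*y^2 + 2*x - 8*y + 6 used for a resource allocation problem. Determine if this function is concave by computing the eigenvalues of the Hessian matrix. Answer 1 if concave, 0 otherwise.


The Hessian of f(x,y) = -4*x^2 + 6*x*y + 3*y^2 + 2*x - 8*y + 6 is:
H = [[-8, 6], [6, 6]]
Trace = -8 + 6 = -2
Determinant = -8*6 - (6)^2 = -84
Discriminant = (-2)^2 - 4*-84 = 340.0
Eigenvalues: lambda_1 = -10.2195, lambda_2 = 8.2195
The function is not concave.

0


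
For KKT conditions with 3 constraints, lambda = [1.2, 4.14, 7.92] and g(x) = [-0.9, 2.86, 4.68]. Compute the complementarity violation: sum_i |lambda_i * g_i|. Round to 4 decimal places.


KKT complementary slackness check:
lambda_1 * g_1 = 1.2 * -0.9 = -1.08
lambda_2 * g_2 = 4.14 * 2.86 = 11.8404
lambda_3 * g_3 = 7.92 * 4.68 = 37.0656
Total violation = 1.08 + 11.8404 + 37.0656 = 49.986


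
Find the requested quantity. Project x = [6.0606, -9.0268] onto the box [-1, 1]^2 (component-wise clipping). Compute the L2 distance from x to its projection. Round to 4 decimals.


Project each component onto [-1, 1].
clip(6.0606) = 1.0, clip(-9.0268) = -1.0
Projection = [1.0, -1.0]
Squared diffs: [25.6097, 64.4295]
Distance = sqrt(90.0392) = 9.4889


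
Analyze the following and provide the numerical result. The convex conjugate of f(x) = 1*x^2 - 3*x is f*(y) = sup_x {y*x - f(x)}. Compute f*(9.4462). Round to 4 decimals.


f*(y) = sup_x {y*x - a*x^2 - b*x} = sup_x {(y-b)*x - a*x^2}
FOC: (y - b) - 2a*x = 0 => x* = (y - b)/(2a)
x* = (9.4462 + 3)/(2*1) = 6.2231
f*(9.4462) = (y-b)^2/(4a) = (9.4462 + 3)^2/(4*1)
= 154.9079/4 = 38.727


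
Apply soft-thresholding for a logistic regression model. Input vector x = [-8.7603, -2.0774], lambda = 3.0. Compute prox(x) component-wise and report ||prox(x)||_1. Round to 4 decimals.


Soft-thresholding with lambda = 3.0:
prox(-8.7603) = sign(-8.7603)*max(|-8.7603| - 3.0, 0) = -5.7603
prox(-2.0774) = sign(-2.0774)*max(|-2.0774| - 3.0, 0) = 0.0
prox(x) = [-5.7603, 0.0]
||prox(x)||_1 = 5.7603 + 0.0 = 5.7603


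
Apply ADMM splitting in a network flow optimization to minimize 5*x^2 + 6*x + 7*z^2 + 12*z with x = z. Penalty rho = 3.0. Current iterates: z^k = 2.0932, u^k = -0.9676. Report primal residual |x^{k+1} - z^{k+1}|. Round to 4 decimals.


ADMM iteration with rho = 3.0, z^k = 2.0932, u^k = -0.9676
Step 1: x-update.
Minimize 5*x^2 + 6*x + (3.0/2)*(x - 2.0932 - 0.9676)^2
FOC: (2*5 + 3.0)*x = -6 + 3.0*(2.0932 + 0.9676)
x^{k+1} = 0.2448
Step 2: z-update.
Minimize 7*z^2 + 12*z + (3.0/2)*(0.2448 - z - 0.9676)^2
FOC: (2*7 + 3.0)*z = -12 + 3.0*(0.2448 - 0.9676)
z^{k+1} = -0.8334
Step 3: u-update.
u^{k+1} = -0.9676 + 0.2448 + 0.8334 = 0.1106
Step 4: Primal residual = |0.2448 + 0.8334| = 1.0782


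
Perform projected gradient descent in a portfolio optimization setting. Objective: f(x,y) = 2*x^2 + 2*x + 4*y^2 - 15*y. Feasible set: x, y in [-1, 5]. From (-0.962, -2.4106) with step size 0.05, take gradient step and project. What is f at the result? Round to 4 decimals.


Step 1: Compute gradient at (-0.962, -2.4106).
grad_x = 2*2*-0.962 + 2 = -1.848
grad_y = 2*4*-2.4106 - 15 = -34.2848
Step 2: Gradient step.
x_raw = -0.962 - 0.05*-1.848 = -0.8696
y_raw = -2.4106 - 0.05*-34.2848 = -0.6964
Step 3: Project onto [-1, 5].
x_proj = clip(-0.8696) = -0.8696
y_proj = clip(-0.6964) = -0.6964
Step 4: Evaluate f.
f(-0.8696, -0.6964) = 12.1583


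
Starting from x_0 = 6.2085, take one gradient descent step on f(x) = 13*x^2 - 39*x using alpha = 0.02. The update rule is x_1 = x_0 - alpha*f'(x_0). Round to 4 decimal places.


We compute the gradient at x_0 and apply the update.
f'(x) = 26*x - 39
f'(6.2085) = 26*6.2085 - 39 = 122.421
x_1 = 6.2085 - 0.02*122.421 = 3.7601


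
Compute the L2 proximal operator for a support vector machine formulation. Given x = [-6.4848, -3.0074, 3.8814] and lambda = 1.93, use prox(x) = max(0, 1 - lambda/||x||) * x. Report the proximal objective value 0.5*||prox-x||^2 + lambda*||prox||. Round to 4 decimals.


Step 1: Compute ||x||.
||x|| = 8.134
Step 2: Compute scaling factor.
scale = max(0, 1 - 1.93/8.134) = 0.7627
Step 3: prox(x) = [-4.9461, -2.2938, 2.9604]
||prox(x)|| = 6.204
Step 4: Proximal objective.
0.5*||prox-x||^2 = 1.8625
lambda*||prox|| = 11.9737
Total = 13.8362


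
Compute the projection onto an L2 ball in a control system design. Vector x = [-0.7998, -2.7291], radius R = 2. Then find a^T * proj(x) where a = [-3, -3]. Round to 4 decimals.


Step 1: Compute ||x|| (intermediates to 6 decimals).
||x|| = sqrt((-0.7998)^2 + (-2.7291)^2) = 2.843882
Step 2: Project.
Since ||x|| > R, scale = R/||x|| = 2/2.843882 = 0.703264, proj(x) = scale * x
proj(x) = [-0.562471, -1.919278]
Step 3: Dot product.
a^T * proj(x) = -3*(-0.562471) - 3*(-1.919278) = 7.4452


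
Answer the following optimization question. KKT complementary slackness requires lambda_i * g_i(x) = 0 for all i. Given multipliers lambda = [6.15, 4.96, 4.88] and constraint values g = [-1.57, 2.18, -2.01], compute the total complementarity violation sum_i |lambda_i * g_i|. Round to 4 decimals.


KKT complementary slackness check:
lambda_1 * g_1 = 6.15 * -1.57 = -9.6555
lambda_2 * g_2 = 4.96 * 2.18 = 10.8128
lambda_3 * g_3 = 4.88 * -2.01 = -9.8088
Total violation = 9.6555 + 10.8128 + 9.8088 = 30.2771


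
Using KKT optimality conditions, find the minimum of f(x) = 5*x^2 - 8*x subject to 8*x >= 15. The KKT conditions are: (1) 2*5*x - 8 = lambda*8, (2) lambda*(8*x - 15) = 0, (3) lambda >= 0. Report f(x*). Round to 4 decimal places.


Step 1: Try lambda = 0 (constraint inactive).
x_unc = 8/(2*5) = 0.8
Check: 8*0.8 = 6.4 < 15 -- violated!
Step 2: Constraint must be active: 8*x = 15
x* = 15/8 = 1.875
lambda = (2*5*1.875 - 8)/8 = 1.3438
Step 3: Compute optimal value.
f(x*) = 5*1.875^2 - 8*1.875 = 2.5781


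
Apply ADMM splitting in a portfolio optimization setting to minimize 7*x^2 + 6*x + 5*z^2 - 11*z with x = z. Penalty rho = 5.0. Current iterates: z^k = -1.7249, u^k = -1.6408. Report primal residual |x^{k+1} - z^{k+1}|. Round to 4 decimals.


ADMM iteration with rho = 5.0, z^k = -1.7249, u^k = -1.6408
Step 1: x-update.
Minimize 7*x^2 + 6*x + (5.0/2)*(x + 1.7249 - 1.6408)^2
FOC: (2*7 + 5.0)*x = -6 + 5.0*(-1.7249 + 1.6408)
x^{k+1} = -0.3379
Step 2: z-update.
Minimize 5*z^2 - 11*z + (5.0/2)*(-0.3379 - z - 1.6408)^2
FOC: (2*5 + 5.0)*z = 11 + 5.0*(-0.3379 - 1.6408)
z^{k+1} = 0.0738
Step 3: u-update.
u^{k+1} = -1.6408 - 0.3379 - 0.0738 = -2.0525
Step 4: Primal residual = |-0.3379 - 0.0738| = 0.4117


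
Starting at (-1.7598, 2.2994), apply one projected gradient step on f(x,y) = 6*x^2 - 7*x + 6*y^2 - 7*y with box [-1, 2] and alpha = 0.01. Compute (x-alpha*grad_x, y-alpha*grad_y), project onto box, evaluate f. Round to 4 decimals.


Step 1: Compute gradient at (-1.7598, 2.2994).
grad_x = 2*6*-1.7598 - 7 = -28.1176
grad_y = 2*6*2.2994 - 7 = 20.5928
Step 2: Gradient step.
x_raw = -1.7598 - 0.01*-28.1176 = -1.4786
y_raw = 2.2994 - 0.01*20.5928 = 2.0935
Step 3: Project onto [-1, 2].
x_proj = clip(-1.4786) = -1.0
y_proj = clip(2.0935) = 2.0
Step 4: Evaluate f.
f(-1.0, 2.0) = 23.0


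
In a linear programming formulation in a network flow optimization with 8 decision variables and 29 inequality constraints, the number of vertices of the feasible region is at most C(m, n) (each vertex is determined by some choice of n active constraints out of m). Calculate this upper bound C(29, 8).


Each vertex corresponds to some choice of n active constraints out of m, so the number of vertices is at most C(m, n) = m! / (n!(m-n)!).
m = 29, n = 8
Numerator: 29 * 28 * 27 * 26 * 25 * 24 * 23 * 22
Denominator: 8! = 40320
C(29, 8) = 4292145


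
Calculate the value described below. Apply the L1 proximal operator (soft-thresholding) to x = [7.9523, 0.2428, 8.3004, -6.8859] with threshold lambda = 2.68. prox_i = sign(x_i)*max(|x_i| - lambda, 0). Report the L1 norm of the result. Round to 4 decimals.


Soft-thresholding with lambda = 2.68:
prox(7.9523) = sign(7.9523)*max(|7.9523| - 2.68, 0) = 5.2723
prox(0.2428) = sign(0.2428)*max(|0.2428| - 2.68, 0) = 0.0
prox(8.3004) = sign(8.3004)*max(|8.3004| - 2.68, 0) = 5.6204
prox(-6.8859) = sign(-6.8859)*max(|-6.8859| - 2.68, 0) = -4.2059
prox(x) = [5.2723, 0.0, 5.6204, -4.2059]
||prox(x)||_1 = 5.2723 + 0.0 + 5.6204 + 4.2059 = 15.0986


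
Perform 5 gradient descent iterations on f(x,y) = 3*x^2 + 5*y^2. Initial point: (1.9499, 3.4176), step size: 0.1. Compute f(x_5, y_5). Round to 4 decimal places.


Gradient descent on f(x,y) = 3*x^2 + 5*y^2.
Starting point: (1.9499, 3.4176), alpha = 0.1
Step 1: grad_x = 2*3*1.9499 = 11.6994, grad_y = 2*5*3.4176 = 34.176
  x_1 = 1.9499 - 0.1*11.6994 = 0.78
  y_1 = 3.4176 - 0.1*34.176 = 0.0
Step 2: grad_x = 2*3*0.78 = 4.6798, grad_y = 2*5*0.0 = 0.0
  x_2 = 0.78 - 0.1*4.6798 = 0.312
  y_2 = 0.0 - 0.1*0.0 = 0.0
Step 3: grad_x = 2*3*0.312 = 1.8719, grad_y = 2*5*0.0 = 0.0
  x_3 = 0.312 - 0.1*1.8719 = 0.1248
  y_3 = 0.0 - 0.1*0.0 = 0.0
Step 4: grad_x = 2*3*0.1248 = 0.7488, grad_y = 2*5*0.0 = 0.0
  x_4 = 0.1248 - 0.1*0.7488 = 0.0499
  y_4 = 0.0 - 0.1*0.0 = 0.0
Step 5: grad_x = 2*3*0.0499 = 0.2995, grad_y = 2*5*0.0 = 0.0
  x_5 = 0.0499 - 0.1*0.2995 = 0.02
  y_5 = 0.0 - 0.1*0.0 = 0.0
f(0.02, 0.0) = 3*0.02^2 + 5*0.0^2 = 0.0012
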